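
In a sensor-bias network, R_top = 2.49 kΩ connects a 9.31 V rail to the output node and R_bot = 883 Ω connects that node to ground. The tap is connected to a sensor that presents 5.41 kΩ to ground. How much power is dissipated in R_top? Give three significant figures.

P ≈ 20.4 mW

Total resistance from the source is R_top + (R_bot‖R_L) = 3249 Ω, so I = 9.31/3249 Ω = 2.865 mA.
P = I²·R_top = (2.865 mA)² × 2.49 kΩ = 20.4 mW.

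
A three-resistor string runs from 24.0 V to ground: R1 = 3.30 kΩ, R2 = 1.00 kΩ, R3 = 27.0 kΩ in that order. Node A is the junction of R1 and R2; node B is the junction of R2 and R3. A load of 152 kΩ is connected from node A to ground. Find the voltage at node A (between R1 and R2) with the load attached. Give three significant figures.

Below node A the series string R2+R3 = 28.00 kΩ sits in parallel with the 152 kΩ load: 23.64 kΩ.
V_A = 24.0 × 23.64/(3.30 + 23.64) = 21.1 V.

V ≈ 21.1 V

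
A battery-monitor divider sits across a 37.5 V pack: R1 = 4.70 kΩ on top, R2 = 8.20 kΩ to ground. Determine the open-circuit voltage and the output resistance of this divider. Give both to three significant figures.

V_th is the open-circuit tap voltage: 37.5 × 8.20/(4.70 + 8.20) = 23.8 V.
With the supply zeroed, R1 and R2 appear in parallel from the tap: R_th = R1‖R2 = (4.70 × 8.20)/12.90 = 2.99 kΩ.

V_th = 23.8 V, R_th = 2.99 kΩ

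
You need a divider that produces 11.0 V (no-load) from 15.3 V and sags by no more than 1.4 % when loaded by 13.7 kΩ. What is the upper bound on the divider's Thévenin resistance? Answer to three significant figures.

Loading drop = R_th/(R_th + R_L) ≤ 0.0140, so R_th ≤ R_L · ε/(1−ε) = 13.7 kΩ × 0.0140/0.9860 = 195 Ω.
(Any R1, R2 with R2/(R1+R2) = 0.719 and R1‖R2 ≤ 195 Ω will meet the spec.)

R_th ≤ 195 Ω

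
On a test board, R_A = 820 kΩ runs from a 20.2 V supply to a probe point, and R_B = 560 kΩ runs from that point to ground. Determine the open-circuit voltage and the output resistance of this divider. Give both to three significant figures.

V_th is the open-circuit tap voltage: 20.2 × 560/(820 + 560) = 8.20 V.
With the supply zeroed, R_A and R_B appear in parallel from the tap: R_th = R_A‖R_B = (820 × 560)/1380 = 333 kΩ.

V_th = 8.20 V, R_th = 333 kΩ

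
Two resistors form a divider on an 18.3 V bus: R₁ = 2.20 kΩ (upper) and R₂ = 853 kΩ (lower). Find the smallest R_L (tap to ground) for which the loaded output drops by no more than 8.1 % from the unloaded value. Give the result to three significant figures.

R_L(min) ≈ 24.9 kΩ

Output resistance R_th = R₁‖R₂ = (2.20 × 853)/855.2 = 2.194 kΩ.
The fractional drop is R_th/(R_th + R_L); requiring this ≤ 0.0810 gives R_L ≥ R_th(1/0.0810 − 1) = 2.194 × 11.35 = 24.9 kΩ.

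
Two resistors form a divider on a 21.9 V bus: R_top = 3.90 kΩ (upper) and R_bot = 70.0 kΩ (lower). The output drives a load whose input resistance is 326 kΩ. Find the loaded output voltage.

V_out ≈ 20.5 V

The load sits in parallel with R_bot: R_bot‖R_L = (70.0 × 326) / (70.0 + 326) = 57.63 kΩ.
V_out = 21.9 × 57.63 / (3.90 + 57.63) = 21.9 × 57.63/61.53 = 20.5 V.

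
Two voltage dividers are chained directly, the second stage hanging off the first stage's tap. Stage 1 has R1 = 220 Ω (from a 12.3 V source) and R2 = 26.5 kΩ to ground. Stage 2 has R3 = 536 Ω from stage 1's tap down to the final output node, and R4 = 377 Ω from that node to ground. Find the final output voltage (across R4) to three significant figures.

V_out ≈ 4.07 V

Stage 2 presents R3+R4 = 913.0 Ω as a load on stage 1's tap.
Stage 1's lower leg becomes R2‖(R3+R4) = 882.6 Ω, so V_mid = 12.3 × 882.6/1103 = 9.846 V.
Stage 2 is itself unloaded: V_out = V_mid × R4/(R3+R4) = 9.846 × 377/913.0 = 4.07 V.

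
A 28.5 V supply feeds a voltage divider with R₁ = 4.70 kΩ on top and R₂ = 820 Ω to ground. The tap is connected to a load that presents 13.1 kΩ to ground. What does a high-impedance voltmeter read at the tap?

V_out ≈ 4.02 V

The load sits in parallel with R₂: R₂‖R_L = (820 × 13100) / (820 + 13100) = 771.7 Ω.
V_out = 28.5 × 771.7 / (4700 + 771.7) = 28.5 × 771.7/5472 = 4.02 V.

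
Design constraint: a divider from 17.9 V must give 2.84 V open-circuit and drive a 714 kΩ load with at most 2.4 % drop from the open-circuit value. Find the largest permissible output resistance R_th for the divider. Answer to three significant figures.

Loading drop = R_th/(R_th + R_L) ≤ 0.0240, so R_th ≤ R_L · ε/(1−ε) = 714 kΩ × 0.0240/0.9760 = 17.6 kΩ.

R_th ≤ 17.6 kΩ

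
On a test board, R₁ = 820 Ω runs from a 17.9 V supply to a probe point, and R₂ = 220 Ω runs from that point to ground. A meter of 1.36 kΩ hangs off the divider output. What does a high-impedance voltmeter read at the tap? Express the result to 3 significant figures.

The load sits in parallel with R₂: R₂‖R_L = (220 × 1360) / (220 + 1360) = 189.4 Ω.
V_out = 17.9 × 189.4 / (820 + 189.4) = 17.9 × 189.4/1009 = 3.36 V.

V_out ≈ 3.36 V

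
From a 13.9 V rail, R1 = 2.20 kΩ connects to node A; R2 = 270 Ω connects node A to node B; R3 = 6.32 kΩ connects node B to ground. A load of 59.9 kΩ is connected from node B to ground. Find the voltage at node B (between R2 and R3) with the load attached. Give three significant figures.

V ≈ 9.71 V

At node B, R3 is in parallel with the load: R3‖R_L = 5717 Ω.
Below node A the resistance is R2 + (R3‖R_L) = 5987 Ω, so V_A = 13.9 × 5987/8187 = 10.16 V.
Then V_B = V_A × (R3‖R_L)/(R2 + R3‖R_L) = 10.16 × 5717/5987 = 9.71 V.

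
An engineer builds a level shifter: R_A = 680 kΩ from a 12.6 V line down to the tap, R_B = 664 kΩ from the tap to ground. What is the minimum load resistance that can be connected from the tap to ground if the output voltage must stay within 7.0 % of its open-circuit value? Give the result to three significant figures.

R_L(min) ≈ 4.46 MΩ

Output resistance R_th = R_A‖R_B = (680 × 664)/1344 = 336.0 kΩ.
The fractional drop is R_th/(R_th + R_L); requiring this ≤ 0.0700 gives R_L ≥ R_th(1/0.0700 − 1) = 336.0 × 13.29 = 4.46 MΩ.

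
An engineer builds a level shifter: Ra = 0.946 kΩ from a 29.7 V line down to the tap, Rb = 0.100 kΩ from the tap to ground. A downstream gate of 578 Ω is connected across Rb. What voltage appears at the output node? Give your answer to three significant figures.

The load sits in parallel with Rb: Rb‖R_L = (100 × 578) / (100 + 578) = 85.25 Ω.
V_out = 29.7 × 85.25 / (946 + 85.25) = 29.7 × 85.25/1031 = 2.46 V.

V_out ≈ 2.46 V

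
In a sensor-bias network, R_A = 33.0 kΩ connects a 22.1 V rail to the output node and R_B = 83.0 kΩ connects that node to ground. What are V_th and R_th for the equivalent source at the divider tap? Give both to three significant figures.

V_th = 15.8 V, R_th = 23.6 kΩ

V_th is the open-circuit tap voltage: 22.1 × 83.0/(33.0 + 83.0) = 15.8 V.
With the supply zeroed, R_A and R_B appear in parallel from the tap: R_th = R_A‖R_B = (33.0 × 83.0)/116.0 = 23.6 kΩ.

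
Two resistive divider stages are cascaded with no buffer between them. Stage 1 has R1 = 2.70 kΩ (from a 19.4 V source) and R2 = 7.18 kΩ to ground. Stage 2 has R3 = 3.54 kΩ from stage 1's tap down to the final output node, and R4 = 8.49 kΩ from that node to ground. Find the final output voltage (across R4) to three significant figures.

V_out ≈ 8.55 V

Stage 2 presents R3+R4 = 12.03 kΩ as a load on stage 1's tap.
Stage 1's lower leg becomes R2‖(R3+R4) = 4.496 kΩ, so V_mid = 19.4 × 4.496/7.196 = 12.12 V.
Stage 2 is itself unloaded: V_out = V_mid × R4/(R3+R4) = 12.12 × 8.49/12.03 = 8.55 V.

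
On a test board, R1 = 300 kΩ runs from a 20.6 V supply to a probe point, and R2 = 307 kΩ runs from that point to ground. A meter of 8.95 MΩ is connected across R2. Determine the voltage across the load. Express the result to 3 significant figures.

V_out ≈ 10.2 V

The load sits in parallel with R2: R2‖R_L = (307 × 8950) / (307 + 8950) = 296.8 kΩ.
V_out = 20.6 × 296.8 / (300 + 296.8) = 20.6 × 296.8/596.8 = 10.2 V.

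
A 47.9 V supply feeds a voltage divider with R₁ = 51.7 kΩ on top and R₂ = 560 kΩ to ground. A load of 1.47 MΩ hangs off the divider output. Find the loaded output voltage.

V_out ≈ 42.5 V

The load sits in parallel with R₂: R₂‖R_L = (560 × 1470) / (560 + 1470) = 405.5 kΩ.
V_out = 47.9 × 405.5 / (51.7 + 405.5) = 47.9 × 405.5/457.2 = 42.5 V.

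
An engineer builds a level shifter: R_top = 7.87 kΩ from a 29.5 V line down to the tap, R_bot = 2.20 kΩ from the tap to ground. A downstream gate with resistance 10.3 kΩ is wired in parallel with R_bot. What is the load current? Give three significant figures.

R_bot‖R_L = 1.813 kΩ; V_out = 29.5 × 1.813/9.683 = 5.523 V.
I_L = V_out / R_L = 5.523 / 10.3 kΩ = 0.536 mA.

I_L ≈ 0.536 mA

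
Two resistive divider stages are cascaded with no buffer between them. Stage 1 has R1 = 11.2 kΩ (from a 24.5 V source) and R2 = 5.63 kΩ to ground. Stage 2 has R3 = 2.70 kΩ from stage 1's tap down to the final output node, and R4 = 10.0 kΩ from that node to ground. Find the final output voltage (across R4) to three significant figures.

Stage 2 presents R3+R4 = 12.70 kΩ as a load on stage 1's tap.
Stage 1's lower leg becomes R2‖(R3+R4) = 3.901 kΩ, so V_mid = 24.5 × 3.901/15.10 = 6.329 V.
Stage 2 is itself unloaded: V_out = V_mid × R4/(R3+R4) = 6.329 × 10.0/12.70 = 4.98 V.

V_out ≈ 4.98 V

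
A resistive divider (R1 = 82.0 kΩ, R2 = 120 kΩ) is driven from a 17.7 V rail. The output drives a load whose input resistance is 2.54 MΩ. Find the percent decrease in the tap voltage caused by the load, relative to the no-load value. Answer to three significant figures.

1.88 %

The divider's output (Thévenin) resistance is R1‖R2 = 48.71 kΩ.
Fractional drop under load = R_th/(R_th + R_L) = 48.71 / (48.71 + 2540) = 0.01882.
So the output falls by 1.88 %.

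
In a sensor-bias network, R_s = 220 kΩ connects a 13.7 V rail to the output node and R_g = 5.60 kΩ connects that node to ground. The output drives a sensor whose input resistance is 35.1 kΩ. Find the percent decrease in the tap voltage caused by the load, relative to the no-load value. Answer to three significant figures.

Unloaded V = 13.7 × 5.60/225.6 = 0.34007 V.
Loaded: R_g‖R_L = 4.829 kΩ, giving V = 13.7 × 4.829/224.8 = 0.29428 V.
Drop = (0.34007 − 0.29428) / 0.34007 = 13.5 %.

13.5 %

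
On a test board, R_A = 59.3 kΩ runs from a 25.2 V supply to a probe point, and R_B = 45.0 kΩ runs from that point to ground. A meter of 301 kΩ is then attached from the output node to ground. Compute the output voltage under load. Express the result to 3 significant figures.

The load sits in parallel with R_B: R_B‖R_L = (45.0 × 301) / (45.0 + 301) = 39.15 kΩ.
V_out = 25.2 × 39.15 / (59.3 + 39.15) = 25.2 × 39.15/98.45 = 10.0 V.

V_out ≈ 10.0 V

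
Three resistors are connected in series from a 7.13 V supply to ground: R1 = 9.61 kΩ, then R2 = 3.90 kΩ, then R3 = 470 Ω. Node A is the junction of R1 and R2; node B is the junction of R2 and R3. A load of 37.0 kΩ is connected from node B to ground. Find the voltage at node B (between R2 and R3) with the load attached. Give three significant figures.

V ≈ 0.237 V

At node B, R3 is in parallel with the load: R3‖R_L = 464.1 Ω.
Below node A the resistance is R2 + (R3‖R_L) = 4364 Ω, so V_A = 7.13 × 4364/13970 = 2.227 V.
Then V_B = V_A × (R3‖R_L)/(R2 + R3‖R_L) = 2.227 × 464.1/4364 = 0.237 V.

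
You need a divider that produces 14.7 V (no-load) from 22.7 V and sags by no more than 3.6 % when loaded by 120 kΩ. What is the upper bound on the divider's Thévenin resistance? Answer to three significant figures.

Loading drop = R_th/(R_th + R_L) ≤ 0.0360, so R_th ≤ R_L · ε/(1−ε) = 120 kΩ × 0.0360/0.9640 = 4.48 kΩ.

R_th ≤ 4.48 kΩ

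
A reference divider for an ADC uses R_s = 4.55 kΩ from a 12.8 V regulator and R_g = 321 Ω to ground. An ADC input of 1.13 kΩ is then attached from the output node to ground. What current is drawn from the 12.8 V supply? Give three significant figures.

I ≈ 2.67 mA

R_g‖R_L = 250.0 Ω, so the source sees R_s + R_g‖R_L = 4800 Ω.
I = 12.8 V / 4800 Ω = 2.67 mA.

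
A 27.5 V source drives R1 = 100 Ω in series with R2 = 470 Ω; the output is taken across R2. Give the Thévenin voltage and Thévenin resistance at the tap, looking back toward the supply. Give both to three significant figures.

V_th is the open-circuit tap voltage: 27.5 × 470/(100 + 470) = 22.7 V.
With the supply zeroed, R1 and R2 appear in parallel from the tap: R_th = R1‖R2 = (100 × 470)/570.0 = 82.5 Ω.

V_th = 22.7 V, R_th = 82.5 Ω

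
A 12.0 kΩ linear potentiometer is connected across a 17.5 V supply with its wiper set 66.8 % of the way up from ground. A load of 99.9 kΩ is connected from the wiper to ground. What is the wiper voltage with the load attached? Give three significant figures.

V ≈ 11.4 V

The wiper splits the pot into (1−α)R = 3.984 kΩ above and αR = 8.016 kΩ below.
Lower section ‖ load = 7.421 kΩ.
V_wiper = 17.5 × 7.421/(3.984 + 7.421) = 11.4 V.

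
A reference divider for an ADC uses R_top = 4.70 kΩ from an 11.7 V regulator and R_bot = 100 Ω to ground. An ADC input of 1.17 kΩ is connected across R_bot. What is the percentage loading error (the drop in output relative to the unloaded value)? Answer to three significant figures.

The divider's output (Thévenin) resistance is R_top‖R_bot = 97.92 Ω.
Fractional drop under load = R_th/(R_th + R_L) = 97.92 / (97.92 + 1170) = 0.07723.
So the output falls by 7.72 %.

7.72 %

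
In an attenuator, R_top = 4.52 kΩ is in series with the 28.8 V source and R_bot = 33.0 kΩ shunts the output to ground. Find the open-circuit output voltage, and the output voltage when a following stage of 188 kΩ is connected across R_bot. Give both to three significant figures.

Open-circuit: V = 28.8 × 33.0/(4.52 + 33.0) = 25.3 V.
With the load, R_bot becomes R_bot‖R_L = 28.07 kΩ, so V = 28.8 × 28.07/32.59 = 24.8 V.

Unloaded: 25.3 V; loaded: 24.8 V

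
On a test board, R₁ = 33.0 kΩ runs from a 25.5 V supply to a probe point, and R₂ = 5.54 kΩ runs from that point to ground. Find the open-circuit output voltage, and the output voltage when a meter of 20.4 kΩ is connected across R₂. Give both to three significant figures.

Open-circuit: V = 25.5 × 5.54/(33.0 + 5.54) = 3.67 V.
With the load, R₂ becomes R₂‖R_L = 4.357 kΩ, so V = 25.5 × 4.357/37.36 = 2.97 V.

Unloaded: 3.67 V; loaded: 2.97 V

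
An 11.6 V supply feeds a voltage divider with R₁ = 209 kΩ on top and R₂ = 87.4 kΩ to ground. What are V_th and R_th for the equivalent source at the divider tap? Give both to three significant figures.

V_th is the open-circuit tap voltage: 11.6 × 87.4/(209 + 87.4) = 3.42 V.
With the supply zeroed, R₁ and R₂ appear in parallel from the tap: R_th = R₁‖R₂ = (209 × 87.4)/296.4 = 61.6 kΩ.

V_th = 3.42 V, R_th = 61.6 kΩ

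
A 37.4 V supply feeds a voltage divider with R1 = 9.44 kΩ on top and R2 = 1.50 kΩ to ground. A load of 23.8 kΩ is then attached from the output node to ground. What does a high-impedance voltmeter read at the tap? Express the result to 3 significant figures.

The load sits in parallel with R2: R2‖R_L = (1.50 × 23.8) / (1.50 + 23.8) = 1.411 kΩ.
V_out = 37.4 × 1.411 / (9.44 + 1.411) = 37.4 × 1.411/10.85 = 4.86 V.

V_out ≈ 4.86 V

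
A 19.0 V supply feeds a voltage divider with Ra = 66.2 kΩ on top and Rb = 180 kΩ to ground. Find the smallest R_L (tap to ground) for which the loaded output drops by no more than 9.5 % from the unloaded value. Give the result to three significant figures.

Output resistance R_th = Ra‖Rb = (66.2 × 180)/246.2 = 48.40 kΩ.
The fractional drop is R_th/(R_th + R_L); requiring this ≤ 0.0950 gives R_L ≥ R_th(1/0.0950 − 1) = 48.40 × 9.526 = 461 kΩ.

R_L(min) ≈ 461 kΩ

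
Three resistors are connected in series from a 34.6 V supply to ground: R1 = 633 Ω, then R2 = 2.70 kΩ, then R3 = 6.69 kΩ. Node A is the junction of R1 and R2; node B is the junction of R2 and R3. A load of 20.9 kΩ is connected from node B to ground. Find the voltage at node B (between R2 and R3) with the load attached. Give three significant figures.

V ≈ 20.9 V

At node B, R3 is in parallel with the load: R3‖R_L = 5068 Ω.
Below node A the resistance is R2 + (R3‖R_L) = 7768 Ω, so V_A = 34.6 × 7768/8401 = 31.99 V.
Then V_B = V_A × (R3‖R_L)/(R2 + R3‖R_L) = 31.99 × 5068/7768 = 20.9 V.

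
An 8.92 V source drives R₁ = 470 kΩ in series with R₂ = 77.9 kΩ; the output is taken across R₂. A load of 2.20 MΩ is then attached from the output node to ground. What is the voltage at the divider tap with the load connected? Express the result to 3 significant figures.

V_out ≈ 1.23 V

The load sits in parallel with R₂: R₂‖R_L = (77.9 × 2200) / (77.9 + 2200) = 75.24 kΩ.
V_out = 8.92 × 75.24 / (470 + 75.24) = 8.92 × 75.24/545.2 = 1.23 V.
(Unloaded it would have been 1.27 V.)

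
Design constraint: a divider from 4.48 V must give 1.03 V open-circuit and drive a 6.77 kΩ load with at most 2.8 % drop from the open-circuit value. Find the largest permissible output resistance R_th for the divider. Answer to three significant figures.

Loading drop = R_th/(R_th + R_L) ≤ 0.0280, so R_th ≤ R_L · ε/(1−ε) = 6.77 kΩ × 0.0280/0.9720 = 195 Ω.

R_th ≤ 195 Ω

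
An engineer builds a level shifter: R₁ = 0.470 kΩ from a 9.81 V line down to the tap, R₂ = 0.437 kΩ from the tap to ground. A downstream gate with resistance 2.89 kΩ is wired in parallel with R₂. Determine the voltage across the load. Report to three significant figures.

The load sits in parallel with R₂: R₂‖R_L = (437 × 2890) / (437 + 2890) = 379.6 Ω.
V_out = 9.81 × 379.6 / (470 + 379.6) = 9.81 × 379.6/849.6 = 4.38 V.

V_out ≈ 4.38 V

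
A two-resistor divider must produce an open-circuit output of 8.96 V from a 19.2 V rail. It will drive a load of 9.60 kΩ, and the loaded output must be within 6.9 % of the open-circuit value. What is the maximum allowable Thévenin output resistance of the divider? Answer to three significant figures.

Loading drop = R_th/(R_th + R_L) ≤ 0.0690, so R_th ≤ R_L · ε/(1−ε) = 9.60 kΩ × 0.0690/0.9310 = 711 Ω.
(Any R1, R2 with R2/(R1+R2) = 0.467 and R1‖R2 ≤ 711 Ω will meet the spec.)

R_th ≤ 711 Ω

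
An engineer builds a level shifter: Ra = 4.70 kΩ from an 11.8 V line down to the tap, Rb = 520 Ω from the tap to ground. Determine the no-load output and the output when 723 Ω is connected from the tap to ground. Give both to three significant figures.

Unloaded: 1.18 V; loaded: 0.713 V

Open-circuit: V = 11.8 × 520/(4700 + 520) = 1.18 V.
With the load, Rb becomes Rb‖R_L = 302.5 Ω, so V = 11.8 × 302.5/5002 = 0.713 V.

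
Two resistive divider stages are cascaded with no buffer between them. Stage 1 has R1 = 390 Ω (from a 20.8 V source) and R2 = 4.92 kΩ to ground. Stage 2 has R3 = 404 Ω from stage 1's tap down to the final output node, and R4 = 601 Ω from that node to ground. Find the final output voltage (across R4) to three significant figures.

Stage 2 presents R3+R4 = 1005 Ω as a load on stage 1's tap.
Stage 1's lower leg becomes R2‖(R3+R4) = 834.5 Ω, so V_mid = 20.8 × 834.5/1225 = 14.18 V.
Stage 2 is itself unloaded: V_out = V_mid × R4/(R3+R4) = 14.18 × 601/1005 = 8.48 V.

V_out ≈ 8.48 V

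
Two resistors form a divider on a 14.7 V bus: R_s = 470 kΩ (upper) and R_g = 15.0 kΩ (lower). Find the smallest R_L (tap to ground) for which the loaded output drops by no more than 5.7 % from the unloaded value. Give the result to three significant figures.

Output resistance R_th = R_s‖R_g = (470 × 15.0)/485.0 = 14.54 kΩ.
The fractional drop is R_th/(R_th + R_L); requiring this ≤ 0.0570 gives R_L ≥ R_th(1/0.0570 − 1) = 14.54 × 16.54 = 240 kΩ.

R_L(min) ≈ 240 kΩ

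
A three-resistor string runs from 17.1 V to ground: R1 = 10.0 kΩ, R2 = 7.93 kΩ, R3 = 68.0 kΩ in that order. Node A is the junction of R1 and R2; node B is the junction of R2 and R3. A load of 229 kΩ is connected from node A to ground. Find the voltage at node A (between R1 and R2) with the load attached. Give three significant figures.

Below node A the series string R2+R3 = 75.93 kΩ sits in parallel with the 229 kΩ load: 57.02 kΩ.
V_A = 17.1 × 57.02/(10.0 + 57.02) = 14.5 V.

V ≈ 14.5 V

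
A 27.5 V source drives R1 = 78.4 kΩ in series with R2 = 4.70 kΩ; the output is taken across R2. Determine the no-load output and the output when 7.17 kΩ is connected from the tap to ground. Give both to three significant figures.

Open-circuit: V = 27.5 × 4.70/(78.4 + 4.70) = 1.56 V.
With the load, R2 becomes R2‖R_L = 2.839 kΩ, so V = 27.5 × 2.839/81.24 = 0.961 V.

Unloaded: 1.56 V; loaded: 0.961 V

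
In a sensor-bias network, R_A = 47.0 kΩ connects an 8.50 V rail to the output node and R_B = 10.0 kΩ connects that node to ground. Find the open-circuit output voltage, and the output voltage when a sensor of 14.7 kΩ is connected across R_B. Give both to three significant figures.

Open-circuit: V = 8.50 × 10.0/(47.0 + 10.0) = 1.49 V.
With the load, R_B becomes R_B‖R_L = 5.951 kΩ, so V = 8.50 × 5.951/52.95 = 0.955 V.

Unloaded: 1.49 V; loaded: 0.955 V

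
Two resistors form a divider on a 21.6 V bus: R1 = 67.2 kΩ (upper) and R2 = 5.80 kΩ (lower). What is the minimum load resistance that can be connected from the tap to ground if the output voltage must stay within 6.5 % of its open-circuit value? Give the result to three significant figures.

R_L(min) ≈ 76.8 kΩ

Output resistance R_th = R1‖R2 = (67.2 × 5.80)/73.00 = 5.339 kΩ.
The fractional drop is R_th/(R_th + R_L); requiring this ≤ 0.0650 gives R_L ≥ R_th(1/0.0650 − 1) = 5.339 × 14.38 = 76.8 kΩ.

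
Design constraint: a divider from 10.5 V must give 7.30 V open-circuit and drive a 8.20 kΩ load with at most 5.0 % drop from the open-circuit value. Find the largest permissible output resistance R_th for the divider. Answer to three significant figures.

Loading drop = R_th/(R_th + R_L) ≤ 0.0500, so R_th ≤ R_L · ε/(1−ε) = 8.20 kΩ × 0.0500/0.9500 = 432 Ω.

R_th ≤ 432 Ω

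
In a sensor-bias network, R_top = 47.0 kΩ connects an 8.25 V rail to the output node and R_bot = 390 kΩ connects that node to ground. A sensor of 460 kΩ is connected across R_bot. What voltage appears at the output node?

V_out ≈ 6.75 V

The load sits in parallel with R_bot: R_bot‖R_L = (390 × 460) / (390 + 460) = 211.1 kΩ.
V_out = 8.25 × 211.1 / (47.0 + 211.1) = 8.25 × 211.1/258.1 = 6.75 V.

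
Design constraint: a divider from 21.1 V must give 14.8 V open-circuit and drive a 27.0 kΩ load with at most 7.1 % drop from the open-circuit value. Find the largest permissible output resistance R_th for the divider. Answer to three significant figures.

R_th ≤ 2.06 kΩ

Loading drop = R_th/(R_th + R_L) ≤ 0.0710, so R_th ≤ R_L · ε/(1−ε) = 27.0 kΩ × 0.0710/0.9290 = 2.06 kΩ.
(Any R1, R2 with R2/(R1+R2) = 0.701 and R1‖R2 ≤ 2.06 kΩ will meet the spec.)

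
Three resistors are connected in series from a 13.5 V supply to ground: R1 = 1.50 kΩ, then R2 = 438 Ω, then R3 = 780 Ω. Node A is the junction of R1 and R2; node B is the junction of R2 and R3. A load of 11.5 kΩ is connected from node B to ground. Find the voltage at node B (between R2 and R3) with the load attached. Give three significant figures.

V ≈ 3.70 V

At node B, R3 is in parallel with the load: R3‖R_L = 730.5 Ω.
Below node A the resistance is R2 + (R3‖R_L) = 1168 Ω, so V_A = 13.5 × 1168/2668 = 5.911 V.
Then V_B = V_A × (R3‖R_L)/(R2 + R3‖R_L) = 5.911 × 730.5/1168 = 3.70 V.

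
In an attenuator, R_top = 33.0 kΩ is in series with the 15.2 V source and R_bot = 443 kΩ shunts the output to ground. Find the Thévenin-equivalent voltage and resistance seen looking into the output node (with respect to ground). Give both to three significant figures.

V_th is the open-circuit tap voltage: 15.2 × 443/(33.0 + 443) = 14.1 V.
With the supply zeroed, R_top and R_bot appear in parallel from the tap: R_th = R_top‖R_bot = (33.0 × 443)/476.0 = 30.7 kΩ.

V_th = 14.1 V, R_th = 30.7 kΩ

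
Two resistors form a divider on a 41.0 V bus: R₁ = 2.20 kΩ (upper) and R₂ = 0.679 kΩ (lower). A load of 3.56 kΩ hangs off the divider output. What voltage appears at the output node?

The load sits in parallel with R₂: R₂‖R_L = (679 × 3560) / (679 + 3560) = 570.2 Ω.
V_out = 41.0 × 570.2 / (2200 + 570.2) = 41.0 × 570.2/2770 = 8.44 V.
(Unloaded it would have been 9.67 V.)

V_out ≈ 8.44 V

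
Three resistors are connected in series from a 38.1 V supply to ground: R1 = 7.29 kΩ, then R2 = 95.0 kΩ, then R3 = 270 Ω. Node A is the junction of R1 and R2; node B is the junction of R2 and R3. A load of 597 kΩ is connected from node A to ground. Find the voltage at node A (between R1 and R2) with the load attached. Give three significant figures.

V ≈ 35.0 V

Below node A the series string R2+R3 = 95270 Ω sits in parallel with the 597000 Ω load: 82160 Ω.
V_A = 38.1 × 82160/(7290 + 82160) = 35.0 V.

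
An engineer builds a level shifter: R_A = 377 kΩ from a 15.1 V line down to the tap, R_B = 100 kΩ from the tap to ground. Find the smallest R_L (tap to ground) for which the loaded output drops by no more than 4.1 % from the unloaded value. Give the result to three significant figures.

Output resistance R_th = R_A‖R_B = (377 × 100)/477.0 = 79.04 kΩ.
The fractional drop is R_th/(R_th + R_L); requiring this ≤ 0.0410 gives R_L ≥ R_th(1/0.0410 − 1) = 79.04 × 23.39 = 1.85 MΩ.

R_L(min) ≈ 1.85 MΩ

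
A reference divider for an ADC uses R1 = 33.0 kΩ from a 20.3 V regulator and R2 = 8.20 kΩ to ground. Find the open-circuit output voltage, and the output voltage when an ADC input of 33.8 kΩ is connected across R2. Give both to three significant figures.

Unloaded: 4.04 V; loaded: 3.38 V

Open-circuit: V = 20.3 × 8.20/(33.0 + 8.20) = 4.04 V.
With the load, R2 becomes R2‖R_L = 6.599 kΩ, so V = 20.3 × 6.599/39.60 = 3.38 V.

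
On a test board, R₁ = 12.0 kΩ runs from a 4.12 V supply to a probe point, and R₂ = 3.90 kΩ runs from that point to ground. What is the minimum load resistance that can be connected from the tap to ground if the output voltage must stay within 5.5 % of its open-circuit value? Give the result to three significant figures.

Output resistance R_th = R₁‖R₂ = (12.0 × 3.90)/15.90 = 2.943 kΩ.
The fractional drop is R_th/(R_th + R_L); requiring this ≤ 0.0550 gives R_L ≥ R_th(1/0.0550 − 1) = 2.943 × 17.18 = 50.6 kΩ.

R_L(min) ≈ 50.6 kΩ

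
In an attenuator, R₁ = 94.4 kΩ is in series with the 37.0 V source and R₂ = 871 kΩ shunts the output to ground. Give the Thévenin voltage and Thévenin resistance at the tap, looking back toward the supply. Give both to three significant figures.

V_th = 33.4 V, R_th = 85.2 kΩ

V_th is the open-circuit tap voltage: 37.0 × 871/(94.4 + 871) = 33.4 V.
With the supply zeroed, R₁ and R₂ appear in parallel from the tap: R_th = R₁‖R₂ = (94.4 × 871)/965.4 = 85.2 kΩ.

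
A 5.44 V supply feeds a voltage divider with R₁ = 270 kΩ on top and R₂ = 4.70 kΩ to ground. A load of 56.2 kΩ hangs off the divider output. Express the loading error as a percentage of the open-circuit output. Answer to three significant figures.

7.60 %

The divider's output (Thévenin) resistance is R₁‖R₂ = 4.620 kΩ.
Fractional drop under load = R_th/(R_th + R_L) = 4.620 / (4.620 + 56.2) = 0.07596.
So the output falls by 7.60 %.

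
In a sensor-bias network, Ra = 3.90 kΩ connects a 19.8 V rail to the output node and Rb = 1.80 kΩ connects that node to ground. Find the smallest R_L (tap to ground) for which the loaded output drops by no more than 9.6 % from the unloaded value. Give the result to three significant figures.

Output resistance R_th = Ra‖Rb = (3.90 × 1.80)/5.700 = 1.232 kΩ.
The fractional drop is R_th/(R_th + R_L); requiring this ≤ 0.0960 gives R_L ≥ R_th(1/0.0960 − 1) = 1.232 × 9.417 = 11.6 kΩ.

R_L(min) ≈ 11.6 kΩ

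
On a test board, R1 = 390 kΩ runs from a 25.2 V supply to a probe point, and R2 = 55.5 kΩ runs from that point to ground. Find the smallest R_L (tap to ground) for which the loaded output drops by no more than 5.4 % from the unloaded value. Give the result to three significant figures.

Output resistance R_th = R1‖R2 = (390 × 55.5)/445.5 = 48.59 kΩ.
The fractional drop is R_th/(R_th + R_L); requiring this ≤ 0.0540 gives R_L ≥ R_th(1/0.0540 − 1) = 48.59 × 17.52 = 851 kΩ.

R_L(min) ≈ 851 kΩ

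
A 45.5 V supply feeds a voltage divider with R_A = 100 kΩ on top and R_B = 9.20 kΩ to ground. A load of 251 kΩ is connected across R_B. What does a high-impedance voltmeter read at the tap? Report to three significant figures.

The load sits in parallel with R_B: R_B‖R_L = (9.20 × 251) / (9.20 + 251) = 8.875 kΩ.
V_out = 45.5 × 8.875 / (100 + 8.875) = 45.5 × 8.875/108.9 = 3.71 V.
(Unloaded it would have been 3.83 V.)

V_out ≈ 3.71 V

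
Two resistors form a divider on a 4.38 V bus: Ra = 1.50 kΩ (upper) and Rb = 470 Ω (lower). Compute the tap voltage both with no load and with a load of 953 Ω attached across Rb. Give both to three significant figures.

Open-circuit: V = 4.38 × 470/(1500 + 470) = 1.04 V.
With the load, Rb becomes Rb‖R_L = 314.8 Ω, so V = 4.38 × 314.8/1815 = 0.760 V.

Unloaded: 1.04 V; loaded: 0.760 V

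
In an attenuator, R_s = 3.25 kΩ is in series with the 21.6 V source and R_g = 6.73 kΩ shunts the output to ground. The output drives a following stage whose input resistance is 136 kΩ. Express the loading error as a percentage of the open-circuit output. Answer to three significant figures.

The divider's output (Thévenin) resistance is R_s‖R_g = 2.192 kΩ.
Fractional drop under load = R_th/(R_th + R_L) = 2.192 / (2.192 + 136) = 0.01586.
So the output falls by 1.59 %.

1.59 %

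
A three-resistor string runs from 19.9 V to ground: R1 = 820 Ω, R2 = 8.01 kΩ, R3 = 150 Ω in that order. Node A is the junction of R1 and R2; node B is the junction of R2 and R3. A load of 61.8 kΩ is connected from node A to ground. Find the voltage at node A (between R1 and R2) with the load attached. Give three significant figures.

Below node A the series string R2+R3 = 8160 Ω sits in parallel with the 61800 Ω load: 7208 Ω.
V_A = 19.9 × 7208/(820 + 7208) = 17.9 V.

V ≈ 17.9 V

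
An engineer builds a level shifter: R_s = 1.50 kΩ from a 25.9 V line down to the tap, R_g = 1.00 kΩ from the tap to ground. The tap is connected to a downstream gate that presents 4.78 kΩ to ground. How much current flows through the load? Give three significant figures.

R_g‖R_L = 0.8270 kΩ; V_out = 25.9 × 0.8270/2.327 = 9.205 V.
I_L = V_out / R_L = 9.205 / 4.78 kΩ = 1.93 mA.

I_L ≈ 1.93 mA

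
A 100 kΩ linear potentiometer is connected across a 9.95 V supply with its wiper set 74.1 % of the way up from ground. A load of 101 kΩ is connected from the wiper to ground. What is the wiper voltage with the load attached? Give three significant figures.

V ≈ 6.20 V

The wiper splits the pot into (1−α)R = 25.90 kΩ above and αR = 74.10 kΩ below.
Lower section ‖ load = 42.74 kΩ.
V_wiper = 9.95 × 42.74/(25.90 + 42.74) = 6.20 V.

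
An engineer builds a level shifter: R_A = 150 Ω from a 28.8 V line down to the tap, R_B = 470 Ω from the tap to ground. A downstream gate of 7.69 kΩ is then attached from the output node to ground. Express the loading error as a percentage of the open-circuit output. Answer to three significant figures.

1.46 %

The divider's output (Thévenin) resistance is R_A‖R_B = 113.7 Ω.
Fractional drop under load = R_th/(R_th + R_L) = 113.7 / (113.7 + 7690) = 0.01457.
So the output falls by 1.46 %.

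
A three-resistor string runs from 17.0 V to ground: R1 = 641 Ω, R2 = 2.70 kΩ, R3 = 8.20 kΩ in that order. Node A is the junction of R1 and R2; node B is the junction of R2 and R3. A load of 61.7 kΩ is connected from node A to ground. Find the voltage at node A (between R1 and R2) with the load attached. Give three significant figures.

V ≈ 15.9 V

Below node A the series string R2+R3 = 10900 Ω sits in parallel with the 61700 Ω load: 9263 Ω.
V_A = 17.0 × 9263/(641 + 9263) = 15.9 V.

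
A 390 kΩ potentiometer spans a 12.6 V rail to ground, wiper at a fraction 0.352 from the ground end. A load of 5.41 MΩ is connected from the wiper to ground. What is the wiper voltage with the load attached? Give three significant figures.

V ≈ 4.36 V

The wiper splits the pot into (1−α)R = 252.7 kΩ above and αR = 137.3 kΩ below.
Lower section ‖ load = 133.9 kΩ.
V_wiper = 12.6 × 133.9/(252.7 + 133.9) = 4.36 V.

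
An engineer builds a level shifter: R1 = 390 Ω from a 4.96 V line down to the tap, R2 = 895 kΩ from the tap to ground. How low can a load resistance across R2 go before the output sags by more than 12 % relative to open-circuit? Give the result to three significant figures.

Output resistance R_th = R1‖R2 = (390 × 895000)/895400 = 389.8 Ω.
The fractional drop is R_th/(R_th + R_L); requiring this ≤ 0.120 gives R_L ≥ R_th(1/0.120 − 1) = 389.8 × 7.333 = 2.86 kΩ.

R_L(min) ≈ 2.86 kΩ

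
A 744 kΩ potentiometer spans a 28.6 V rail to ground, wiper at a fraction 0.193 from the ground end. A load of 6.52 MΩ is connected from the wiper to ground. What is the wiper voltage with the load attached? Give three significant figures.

The wiper splits the pot into (1−α)R = 600.4 kΩ above and αR = 143.6 kΩ below.
Lower section ‖ load = 140.5 kΩ.
V_wiper = 28.6 × 140.5/(600.4 + 140.5) = 5.42 V.

V ≈ 5.42 V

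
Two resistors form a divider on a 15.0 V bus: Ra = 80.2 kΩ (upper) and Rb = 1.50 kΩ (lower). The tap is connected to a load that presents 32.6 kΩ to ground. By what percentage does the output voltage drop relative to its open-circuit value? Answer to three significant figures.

The divider's output (Thévenin) resistance is Ra‖Rb = 1.472 kΩ.
Fractional drop under load = R_th/(R_th + R_L) = 1.472 / (1.472 + 32.6) = 0.04322.
So the output falls by 4.32 %.

4.32 %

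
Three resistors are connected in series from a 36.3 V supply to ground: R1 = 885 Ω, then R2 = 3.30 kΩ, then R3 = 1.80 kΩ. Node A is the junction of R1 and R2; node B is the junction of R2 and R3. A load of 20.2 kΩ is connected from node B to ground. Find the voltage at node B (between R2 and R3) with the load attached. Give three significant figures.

V ≈ 10.3 V

At node B, R3 is in parallel with the load: R3‖R_L = 1653 Ω.
Below node A the resistance is R2 + (R3‖R_L) = 4953 Ω, so V_A = 36.3 × 4953/5838 = 30.80 V.
Then V_B = V_A × (R3‖R_L)/(R2 + R3‖R_L) = 30.80 × 1653/4953 = 10.3 V.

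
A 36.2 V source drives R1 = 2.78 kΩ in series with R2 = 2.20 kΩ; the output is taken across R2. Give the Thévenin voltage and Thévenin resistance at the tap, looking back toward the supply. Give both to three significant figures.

V_th = 16.0 V, R_th = 1.23 kΩ

V_th is the open-circuit tap voltage: 36.2 × 2.20/(2.78 + 2.20) = 16.0 V.
With the supply zeroed, R1 and R2 appear in parallel from the tap: R_th = R1‖R2 = (2.78 × 2.20)/4.980 = 1.23 kΩ.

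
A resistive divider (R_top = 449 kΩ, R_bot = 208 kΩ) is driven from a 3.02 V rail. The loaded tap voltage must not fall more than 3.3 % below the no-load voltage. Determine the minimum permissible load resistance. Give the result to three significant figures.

R_L(min) ≈ 4.17 MΩ

Output resistance R_th = R_top‖R_bot = (449 × 208)/657.0 = 142.1 kΩ.
The fractional drop is R_th/(R_th + R_L); requiring this ≤ 0.0330 gives R_L ≥ R_th(1/0.0330 − 1) = 142.1 × 29.30 = 4.17 MΩ.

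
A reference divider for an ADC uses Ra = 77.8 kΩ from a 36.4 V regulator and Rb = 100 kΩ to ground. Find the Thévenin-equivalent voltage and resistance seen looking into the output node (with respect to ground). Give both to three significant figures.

V_th = 20.5 V, R_th = 43.8 kΩ

V_th is the open-circuit tap voltage: 36.4 × 100/(77.8 + 100) = 20.5 V.
With the supply zeroed, Ra and Rb appear in parallel from the tap: R_th = Ra‖Rb = (77.8 × 100)/177.8 = 43.8 kΩ.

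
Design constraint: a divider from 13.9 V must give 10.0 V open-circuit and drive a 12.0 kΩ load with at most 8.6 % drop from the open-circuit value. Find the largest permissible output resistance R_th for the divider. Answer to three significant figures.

R_th ≤ 1.13 kΩ

Loading drop = R_th/(R_th + R_L) ≤ 0.0860, so R_th ≤ R_L · ε/(1−ε) = 12.0 kΩ × 0.0860/0.9140 = 1.13 kΩ.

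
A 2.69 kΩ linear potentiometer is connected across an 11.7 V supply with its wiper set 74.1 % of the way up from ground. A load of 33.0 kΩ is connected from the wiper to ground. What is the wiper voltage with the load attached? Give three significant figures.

The wiper splits the pot into (1−α)R = 696.7 Ω above and αR = 1993 Ω below.
Lower section ‖ load = 1880 Ω.
V_wiper = 11.7 × 1880/(696.7 + 1880) = 8.54 V.

V ≈ 8.54 V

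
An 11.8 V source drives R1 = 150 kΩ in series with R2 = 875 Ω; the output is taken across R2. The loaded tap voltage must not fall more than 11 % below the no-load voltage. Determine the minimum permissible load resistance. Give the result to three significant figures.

R_L(min) ≈ 7.04 kΩ

Output resistance R_th = R1‖R2 = (150000 × 875)/150900 = 869.9 Ω.
The fractional drop is R_th/(R_th + R_L); requiring this ≤ 0.110 gives R_L ≥ R_th(1/0.110 − 1) = 869.9 × 8.091 = 7.04 kΩ.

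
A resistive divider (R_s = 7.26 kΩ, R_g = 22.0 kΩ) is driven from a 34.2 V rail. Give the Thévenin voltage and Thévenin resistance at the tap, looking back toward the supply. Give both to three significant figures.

V_th is the open-circuit tap voltage: 34.2 × 22.0/(7.26 + 22.0) = 25.7 V.
With the supply zeroed, R_s and R_g appear in parallel from the tap: R_th = R_s‖R_g = (7.26 × 22.0)/29.26 = 5.46 kΩ.

V_th = 25.7 V, R_th = 5.46 kΩ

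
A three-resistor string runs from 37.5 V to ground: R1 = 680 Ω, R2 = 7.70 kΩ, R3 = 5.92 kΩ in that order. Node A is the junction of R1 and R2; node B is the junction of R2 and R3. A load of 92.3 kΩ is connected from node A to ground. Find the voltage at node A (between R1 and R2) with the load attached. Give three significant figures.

Below node A the series string R2+R3 = 13620 Ω sits in parallel with the 92300 Ω load: 11870 Ω.
V_A = 37.5 × 11870/(680 + 11870) = 35.5 V.

V ≈ 35.5 V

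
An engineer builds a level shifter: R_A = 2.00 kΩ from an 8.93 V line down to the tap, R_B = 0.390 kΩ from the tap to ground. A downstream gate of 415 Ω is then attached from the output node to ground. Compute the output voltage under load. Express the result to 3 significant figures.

The load sits in parallel with R_B: R_B‖R_L = (390 × 415) / (390 + 415) = 201.1 Ω.
V_out = 8.93 × 201.1 / (2000 + 201.1) = 8.93 × 201.1/2201 = 0.816 V.

V_out ≈ 0.816 V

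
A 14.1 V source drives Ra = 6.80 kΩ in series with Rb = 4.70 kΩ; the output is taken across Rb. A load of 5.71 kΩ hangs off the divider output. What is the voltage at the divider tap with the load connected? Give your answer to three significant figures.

The load sits in parallel with Rb: Rb‖R_L = (4.70 × 5.71) / (4.70 + 5.71) = 2.578 kΩ.
V_out = 14.1 × 2.578 / (6.80 + 2.578) = 14.1 × 2.578/9.378 = 3.88 V.
(Unloaded it would have been 5.76 V.)

V_out ≈ 3.88 V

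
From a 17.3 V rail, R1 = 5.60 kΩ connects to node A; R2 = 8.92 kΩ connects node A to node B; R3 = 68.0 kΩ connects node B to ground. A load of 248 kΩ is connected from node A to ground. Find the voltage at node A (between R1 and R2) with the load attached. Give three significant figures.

Below node A the series string R2+R3 = 76.92 kΩ sits in parallel with the 248 kΩ load: 58.71 kΩ.
V_A = 17.3 × 58.71/(5.60 + 58.71) = 15.8 V.

V ≈ 15.8 V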